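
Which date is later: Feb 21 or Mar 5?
Mar 5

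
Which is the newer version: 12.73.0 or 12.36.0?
12.73.0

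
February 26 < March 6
True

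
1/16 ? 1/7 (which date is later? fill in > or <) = >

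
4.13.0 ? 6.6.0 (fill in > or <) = <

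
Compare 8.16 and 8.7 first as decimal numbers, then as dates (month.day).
As decimals: 8.16 < 8.7. As dates: 8/16 is later than 8/7 (day 16 > day 7).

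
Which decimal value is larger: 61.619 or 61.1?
61.619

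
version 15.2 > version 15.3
False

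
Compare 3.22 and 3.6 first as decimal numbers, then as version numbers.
As decimals: 3.22 < 3.6. As versions: v3.22 > v3.6 (minor version 22 > 6).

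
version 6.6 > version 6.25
False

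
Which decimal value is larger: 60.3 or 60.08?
60.3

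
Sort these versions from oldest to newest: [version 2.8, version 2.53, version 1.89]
[version 1.89, version 2.8, version 2.53]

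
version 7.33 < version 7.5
False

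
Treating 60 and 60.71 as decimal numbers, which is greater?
60.71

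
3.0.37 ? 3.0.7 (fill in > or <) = >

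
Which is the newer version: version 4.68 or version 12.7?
version 12.7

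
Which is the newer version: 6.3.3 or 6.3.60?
6.3.60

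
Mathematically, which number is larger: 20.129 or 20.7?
20.7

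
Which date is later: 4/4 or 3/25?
4/4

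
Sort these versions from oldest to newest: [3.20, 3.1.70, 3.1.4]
[3.1.4, 3.1.70, 3.20]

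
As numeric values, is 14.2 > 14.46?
False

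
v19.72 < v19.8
False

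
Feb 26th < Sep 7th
True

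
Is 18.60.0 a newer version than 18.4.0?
Yes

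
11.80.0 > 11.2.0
True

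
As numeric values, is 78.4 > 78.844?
False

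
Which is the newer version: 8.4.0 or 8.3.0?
8.4.0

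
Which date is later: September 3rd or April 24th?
September 3rd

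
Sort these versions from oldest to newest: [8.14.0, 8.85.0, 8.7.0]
[8.7.0, 8.14.0, 8.85.0]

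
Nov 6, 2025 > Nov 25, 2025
False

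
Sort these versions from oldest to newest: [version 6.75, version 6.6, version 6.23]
[version 6.6, version 6.23, version 6.75]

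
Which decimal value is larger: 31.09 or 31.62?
31.62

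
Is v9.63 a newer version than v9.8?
Yes. Version numbers are compared segment by segment as integers, not as decimals: minor version 63 > 8, so v9.63 > v9.8 (even though the decimal 9.63 < 9.8).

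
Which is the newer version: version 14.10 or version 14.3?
version 14.10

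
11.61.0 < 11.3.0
False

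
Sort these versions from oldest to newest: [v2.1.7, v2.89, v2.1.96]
[v2.1.7, v2.1.96, v2.89]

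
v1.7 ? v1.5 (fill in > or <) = >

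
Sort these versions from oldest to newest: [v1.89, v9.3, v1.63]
[v1.63, v1.89, v9.3]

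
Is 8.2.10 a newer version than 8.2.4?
Yes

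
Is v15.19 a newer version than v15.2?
Yes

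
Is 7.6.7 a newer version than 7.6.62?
No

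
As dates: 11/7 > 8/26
True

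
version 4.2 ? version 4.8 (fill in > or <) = <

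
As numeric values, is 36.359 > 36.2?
True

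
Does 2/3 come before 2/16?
Yes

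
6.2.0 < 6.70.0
True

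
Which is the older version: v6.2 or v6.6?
v6.2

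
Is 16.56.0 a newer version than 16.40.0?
Yes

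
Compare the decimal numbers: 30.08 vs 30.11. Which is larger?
30.11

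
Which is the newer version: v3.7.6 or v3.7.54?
v3.7.54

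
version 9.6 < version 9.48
True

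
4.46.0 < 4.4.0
False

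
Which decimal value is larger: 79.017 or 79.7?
79.7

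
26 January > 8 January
True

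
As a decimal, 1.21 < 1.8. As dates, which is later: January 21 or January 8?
January 21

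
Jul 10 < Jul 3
False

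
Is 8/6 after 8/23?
No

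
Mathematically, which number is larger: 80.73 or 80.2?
80.73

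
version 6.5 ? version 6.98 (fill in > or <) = <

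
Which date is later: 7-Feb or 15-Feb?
15-Feb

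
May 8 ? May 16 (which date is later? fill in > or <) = <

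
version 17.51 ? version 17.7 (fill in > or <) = >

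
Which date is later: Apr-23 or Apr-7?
Apr-23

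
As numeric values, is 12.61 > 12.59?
True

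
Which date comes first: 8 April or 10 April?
8 April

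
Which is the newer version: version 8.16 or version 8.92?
version 8.92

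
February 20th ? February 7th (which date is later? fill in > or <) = >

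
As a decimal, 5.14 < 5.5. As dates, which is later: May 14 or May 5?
May 14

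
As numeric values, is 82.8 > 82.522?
True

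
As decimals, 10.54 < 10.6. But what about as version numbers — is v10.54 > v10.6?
True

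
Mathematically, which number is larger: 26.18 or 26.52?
26.52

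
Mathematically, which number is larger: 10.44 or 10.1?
10.44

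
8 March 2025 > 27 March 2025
False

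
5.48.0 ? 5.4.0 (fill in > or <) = >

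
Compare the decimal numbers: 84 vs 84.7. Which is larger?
84.7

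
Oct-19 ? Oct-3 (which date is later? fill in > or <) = >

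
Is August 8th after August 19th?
No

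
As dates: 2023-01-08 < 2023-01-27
True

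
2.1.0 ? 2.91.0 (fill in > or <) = <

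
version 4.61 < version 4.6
False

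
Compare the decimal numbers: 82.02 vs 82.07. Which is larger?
82.07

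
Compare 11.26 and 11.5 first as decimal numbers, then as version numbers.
As decimals: 11.26 < 11.5. As versions: v11.26 > v11.5 (minor version 26 > 5).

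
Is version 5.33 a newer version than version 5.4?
Yes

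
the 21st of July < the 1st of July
False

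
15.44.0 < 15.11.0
False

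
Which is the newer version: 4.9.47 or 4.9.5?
4.9.47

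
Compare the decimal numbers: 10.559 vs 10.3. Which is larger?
10.559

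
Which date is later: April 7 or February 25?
April 7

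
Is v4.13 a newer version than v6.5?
No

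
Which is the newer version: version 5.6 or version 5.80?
version 5.80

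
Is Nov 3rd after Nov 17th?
No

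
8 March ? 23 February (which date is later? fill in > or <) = >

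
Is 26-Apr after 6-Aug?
No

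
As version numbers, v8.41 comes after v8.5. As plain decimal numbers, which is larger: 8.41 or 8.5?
8.5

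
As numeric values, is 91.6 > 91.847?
False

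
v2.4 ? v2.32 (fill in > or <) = <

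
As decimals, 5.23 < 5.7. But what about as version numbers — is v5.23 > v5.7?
True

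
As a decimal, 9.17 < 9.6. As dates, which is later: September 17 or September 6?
September 17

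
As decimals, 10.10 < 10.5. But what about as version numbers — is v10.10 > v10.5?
True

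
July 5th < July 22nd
True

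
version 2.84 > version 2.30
True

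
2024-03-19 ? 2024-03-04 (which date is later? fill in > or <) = >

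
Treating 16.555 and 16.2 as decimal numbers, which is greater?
16.555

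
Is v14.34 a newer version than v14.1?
Yes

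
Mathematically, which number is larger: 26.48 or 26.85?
26.85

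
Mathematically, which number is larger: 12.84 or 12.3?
12.84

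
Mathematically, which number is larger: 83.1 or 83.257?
83.257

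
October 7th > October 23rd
False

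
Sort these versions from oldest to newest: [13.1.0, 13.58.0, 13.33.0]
[13.1.0, 13.33.0, 13.58.0]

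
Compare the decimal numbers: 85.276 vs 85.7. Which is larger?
85.7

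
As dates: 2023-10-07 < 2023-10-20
True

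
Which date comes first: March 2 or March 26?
March 2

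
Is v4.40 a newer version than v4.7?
Yes. Version numbers are compared segment by segment as integers, not as decimals: minor version 40 > 7, so v4.40 > v4.7 (even though the decimal 4.40 < 4.7).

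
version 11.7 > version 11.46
False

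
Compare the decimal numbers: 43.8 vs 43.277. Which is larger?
43.8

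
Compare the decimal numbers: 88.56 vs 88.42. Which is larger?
88.56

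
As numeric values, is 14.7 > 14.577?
True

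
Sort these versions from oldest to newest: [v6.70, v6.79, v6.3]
[v6.3, v6.70, v6.79]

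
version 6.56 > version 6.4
True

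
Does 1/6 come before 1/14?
Yes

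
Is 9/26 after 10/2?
No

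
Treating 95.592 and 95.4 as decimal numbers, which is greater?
95.592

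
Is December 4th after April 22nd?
Yes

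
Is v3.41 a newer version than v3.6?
Yes. Version numbers are compared segment by segment as integers, not as decimals: minor version 41 > 6, so v3.41 > v3.6 (even though the decimal 3.41 < 3.6).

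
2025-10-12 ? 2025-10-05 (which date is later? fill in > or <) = >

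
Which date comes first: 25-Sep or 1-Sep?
1-Sep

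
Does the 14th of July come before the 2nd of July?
No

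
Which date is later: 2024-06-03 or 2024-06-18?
2024-06-18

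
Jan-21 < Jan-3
False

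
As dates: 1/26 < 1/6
False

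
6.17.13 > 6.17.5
True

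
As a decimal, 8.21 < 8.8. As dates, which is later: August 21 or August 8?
August 21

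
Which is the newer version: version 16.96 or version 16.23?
version 16.96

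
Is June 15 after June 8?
Yes. Day 15 comes after day 8 in June — this is a date comparison, not a decimal one (the decimal 6.15 would be smaller than 6.8).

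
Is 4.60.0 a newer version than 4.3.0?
Yes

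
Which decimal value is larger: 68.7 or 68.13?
68.7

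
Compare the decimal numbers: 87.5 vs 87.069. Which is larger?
87.5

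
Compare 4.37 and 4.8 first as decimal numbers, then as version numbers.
As decimals: 4.37 < 4.8. As versions: v4.37 > v4.8 (minor version 37 > 8).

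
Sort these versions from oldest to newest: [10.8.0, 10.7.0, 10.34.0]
[10.7.0, 10.8.0, 10.34.0]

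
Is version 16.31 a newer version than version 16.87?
No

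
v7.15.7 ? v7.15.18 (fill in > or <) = <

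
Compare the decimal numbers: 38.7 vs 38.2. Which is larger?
38.7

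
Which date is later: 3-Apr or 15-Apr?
15-Apr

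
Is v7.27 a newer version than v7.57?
No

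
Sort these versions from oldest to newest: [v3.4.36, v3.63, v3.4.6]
[v3.4.6, v3.4.36, v3.63]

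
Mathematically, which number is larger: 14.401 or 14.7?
14.7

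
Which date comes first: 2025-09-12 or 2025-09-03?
2025-09-03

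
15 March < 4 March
False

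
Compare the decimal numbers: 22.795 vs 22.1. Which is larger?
22.795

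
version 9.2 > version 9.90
False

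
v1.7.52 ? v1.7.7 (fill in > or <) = >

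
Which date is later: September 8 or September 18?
September 18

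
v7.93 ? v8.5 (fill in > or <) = <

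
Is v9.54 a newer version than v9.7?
Yes. Version numbers are compared segment by segment as integers, not as decimals: minor version 54 > 7, so v9.54 > v9.7 (even though the decimal 9.54 < 9.7).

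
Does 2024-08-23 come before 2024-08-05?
No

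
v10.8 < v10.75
True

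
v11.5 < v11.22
True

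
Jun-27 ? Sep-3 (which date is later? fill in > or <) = <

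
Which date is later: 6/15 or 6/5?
6/15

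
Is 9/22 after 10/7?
No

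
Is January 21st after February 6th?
No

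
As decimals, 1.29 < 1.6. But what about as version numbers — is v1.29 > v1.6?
True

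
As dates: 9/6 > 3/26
True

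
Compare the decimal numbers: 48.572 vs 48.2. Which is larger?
48.572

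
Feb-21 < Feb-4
False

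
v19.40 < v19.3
False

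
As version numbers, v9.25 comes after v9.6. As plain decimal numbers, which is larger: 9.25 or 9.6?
9.6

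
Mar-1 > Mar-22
False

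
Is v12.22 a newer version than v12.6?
Yes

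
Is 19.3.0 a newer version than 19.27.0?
No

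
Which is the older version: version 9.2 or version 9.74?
version 9.2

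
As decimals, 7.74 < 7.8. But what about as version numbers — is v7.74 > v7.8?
True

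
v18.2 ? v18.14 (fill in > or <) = <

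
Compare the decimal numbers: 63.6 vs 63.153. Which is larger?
63.6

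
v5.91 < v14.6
True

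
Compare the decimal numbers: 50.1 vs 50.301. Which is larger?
50.301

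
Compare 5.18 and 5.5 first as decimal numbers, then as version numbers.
As decimals: 5.18 < 5.5. As versions: v5.18 > v5.5 (minor version 18 > 5).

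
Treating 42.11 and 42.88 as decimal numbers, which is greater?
42.88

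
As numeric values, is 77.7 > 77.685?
True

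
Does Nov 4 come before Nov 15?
Yes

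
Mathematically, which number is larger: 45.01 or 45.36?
45.36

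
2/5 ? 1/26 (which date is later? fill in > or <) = >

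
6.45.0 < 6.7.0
False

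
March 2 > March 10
False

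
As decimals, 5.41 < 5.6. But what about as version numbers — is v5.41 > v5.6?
True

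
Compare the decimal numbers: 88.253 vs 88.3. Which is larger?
88.3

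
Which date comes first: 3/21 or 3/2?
3/2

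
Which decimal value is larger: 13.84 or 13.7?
13.84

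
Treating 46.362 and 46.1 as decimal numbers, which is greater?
46.362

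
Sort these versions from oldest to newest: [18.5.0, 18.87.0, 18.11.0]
[18.5.0, 18.11.0, 18.87.0]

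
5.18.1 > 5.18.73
False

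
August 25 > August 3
True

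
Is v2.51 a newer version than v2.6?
Yes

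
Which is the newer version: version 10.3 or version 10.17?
version 10.17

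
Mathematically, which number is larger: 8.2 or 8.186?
8.2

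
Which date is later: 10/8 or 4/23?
10/8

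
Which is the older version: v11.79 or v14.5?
v11.79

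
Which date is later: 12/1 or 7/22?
12/1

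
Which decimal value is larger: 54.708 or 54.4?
54.708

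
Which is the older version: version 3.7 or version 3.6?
version 3.6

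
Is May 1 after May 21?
No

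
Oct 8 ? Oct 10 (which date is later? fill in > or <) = <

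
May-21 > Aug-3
False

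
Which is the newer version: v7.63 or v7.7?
v7.63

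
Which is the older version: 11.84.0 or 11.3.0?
11.3.0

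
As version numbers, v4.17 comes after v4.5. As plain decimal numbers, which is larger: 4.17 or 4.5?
4.5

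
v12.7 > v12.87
False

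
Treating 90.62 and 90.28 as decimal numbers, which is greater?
90.62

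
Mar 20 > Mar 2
True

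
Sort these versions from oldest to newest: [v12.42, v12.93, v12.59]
[v12.42, v12.59, v12.93]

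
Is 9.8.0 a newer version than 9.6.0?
Yes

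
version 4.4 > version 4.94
False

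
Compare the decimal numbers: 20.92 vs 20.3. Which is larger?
20.92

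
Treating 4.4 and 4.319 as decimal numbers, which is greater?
4.4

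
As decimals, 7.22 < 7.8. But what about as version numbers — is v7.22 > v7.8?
True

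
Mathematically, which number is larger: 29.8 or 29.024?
29.8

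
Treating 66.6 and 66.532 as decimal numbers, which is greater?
66.6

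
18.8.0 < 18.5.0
False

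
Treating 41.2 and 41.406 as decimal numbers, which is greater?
41.406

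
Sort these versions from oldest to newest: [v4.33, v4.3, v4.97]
[v4.3, v4.33, v4.97]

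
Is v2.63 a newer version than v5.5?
No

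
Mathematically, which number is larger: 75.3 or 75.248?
75.3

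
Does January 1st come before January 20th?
Yes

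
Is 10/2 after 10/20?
No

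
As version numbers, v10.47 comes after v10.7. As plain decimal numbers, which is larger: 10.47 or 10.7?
10.7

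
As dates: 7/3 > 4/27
True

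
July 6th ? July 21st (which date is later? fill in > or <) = <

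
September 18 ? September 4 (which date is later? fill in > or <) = >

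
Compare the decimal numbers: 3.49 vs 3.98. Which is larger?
3.98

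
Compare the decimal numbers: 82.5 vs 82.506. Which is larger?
82.506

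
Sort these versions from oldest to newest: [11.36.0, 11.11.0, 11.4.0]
[11.4.0, 11.11.0, 11.36.0]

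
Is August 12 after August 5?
Yes. Day 12 comes after day 5 in August — this is a date comparison, not a decimal one (the decimal 8.12 would be smaller than 8.5).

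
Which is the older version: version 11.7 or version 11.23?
version 11.7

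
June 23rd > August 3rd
False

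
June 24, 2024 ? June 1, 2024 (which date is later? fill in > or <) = >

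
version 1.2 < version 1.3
True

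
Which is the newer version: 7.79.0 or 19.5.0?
19.5.0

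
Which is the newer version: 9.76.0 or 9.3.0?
9.76.0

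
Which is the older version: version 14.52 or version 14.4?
version 14.4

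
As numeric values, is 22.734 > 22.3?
True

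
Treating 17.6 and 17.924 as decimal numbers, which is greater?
17.924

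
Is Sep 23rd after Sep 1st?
Yes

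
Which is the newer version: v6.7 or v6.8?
v6.8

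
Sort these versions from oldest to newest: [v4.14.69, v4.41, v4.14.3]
[v4.14.3, v4.14.69, v4.41]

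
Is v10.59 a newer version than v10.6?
Yes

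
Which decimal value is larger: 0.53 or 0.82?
0.82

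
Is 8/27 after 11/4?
No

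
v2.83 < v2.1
False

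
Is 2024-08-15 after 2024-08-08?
Yes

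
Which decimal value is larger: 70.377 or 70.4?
70.4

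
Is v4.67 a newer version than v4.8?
Yes. Version numbers are compared segment by segment as integers, not as decimals: minor version 67 > 8, so v4.67 > v4.8 (even though the decimal 4.67 < 4.8).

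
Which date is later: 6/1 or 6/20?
6/20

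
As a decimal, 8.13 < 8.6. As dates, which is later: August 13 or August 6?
August 13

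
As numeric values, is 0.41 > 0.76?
False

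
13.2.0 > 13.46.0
False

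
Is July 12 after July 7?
Yes. Day 12 comes after day 7 in July — this is a date comparison, not a decimal one (the decimal 7.12 would be smaller than 7.7).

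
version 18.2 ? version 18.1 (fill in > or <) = >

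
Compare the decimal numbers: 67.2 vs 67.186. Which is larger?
67.2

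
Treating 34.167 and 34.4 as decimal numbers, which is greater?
34.4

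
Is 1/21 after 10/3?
No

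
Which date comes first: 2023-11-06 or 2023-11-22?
2023-11-06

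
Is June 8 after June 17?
No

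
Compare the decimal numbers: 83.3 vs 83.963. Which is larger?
83.963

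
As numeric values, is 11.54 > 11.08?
True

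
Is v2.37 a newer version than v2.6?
Yes. Version numbers are compared segment by segment as integers, not as decimals: minor version 37 > 6, so v2.37 > v2.6 (even though the decimal 2.37 < 2.6).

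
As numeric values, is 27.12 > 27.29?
False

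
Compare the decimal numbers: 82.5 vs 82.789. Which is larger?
82.789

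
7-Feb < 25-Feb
True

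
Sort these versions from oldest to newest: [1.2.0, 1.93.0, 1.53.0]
[1.2.0, 1.53.0, 1.93.0]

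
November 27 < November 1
False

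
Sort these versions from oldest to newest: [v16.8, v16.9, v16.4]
[v16.4, v16.8, v16.9]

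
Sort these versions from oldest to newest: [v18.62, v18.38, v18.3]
[v18.3, v18.38, v18.62]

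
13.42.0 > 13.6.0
True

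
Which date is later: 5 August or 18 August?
18 August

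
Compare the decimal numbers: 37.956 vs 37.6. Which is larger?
37.956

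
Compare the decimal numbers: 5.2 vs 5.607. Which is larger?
5.607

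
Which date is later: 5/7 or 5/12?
5/12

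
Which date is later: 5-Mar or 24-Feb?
5-Mar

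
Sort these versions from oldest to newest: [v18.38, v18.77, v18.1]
[v18.1, v18.38, v18.77]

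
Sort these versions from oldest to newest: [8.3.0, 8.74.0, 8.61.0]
[8.3.0, 8.61.0, 8.74.0]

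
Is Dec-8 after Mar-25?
Yes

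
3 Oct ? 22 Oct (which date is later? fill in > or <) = <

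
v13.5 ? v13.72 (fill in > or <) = <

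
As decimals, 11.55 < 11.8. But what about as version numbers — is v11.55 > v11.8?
True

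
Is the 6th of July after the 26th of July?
No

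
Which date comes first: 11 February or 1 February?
1 February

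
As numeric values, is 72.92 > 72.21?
True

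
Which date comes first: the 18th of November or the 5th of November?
the 5th of November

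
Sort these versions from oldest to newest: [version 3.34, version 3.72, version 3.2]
[version 3.2, version 3.34, version 3.72]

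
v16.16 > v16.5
True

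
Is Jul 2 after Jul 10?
No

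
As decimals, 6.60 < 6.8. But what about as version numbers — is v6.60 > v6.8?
True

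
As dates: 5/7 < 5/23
True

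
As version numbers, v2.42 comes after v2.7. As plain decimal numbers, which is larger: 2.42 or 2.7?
2.7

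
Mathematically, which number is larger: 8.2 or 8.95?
8.95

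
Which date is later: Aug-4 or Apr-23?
Aug-4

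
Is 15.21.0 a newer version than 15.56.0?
No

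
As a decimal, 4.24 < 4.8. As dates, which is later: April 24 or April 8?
April 24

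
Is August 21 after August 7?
Yes. Day 21 comes after day 7 in August — this is a date comparison, not a decimal one (the decimal 8.21 would be smaller than 8.7).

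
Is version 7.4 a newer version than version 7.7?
No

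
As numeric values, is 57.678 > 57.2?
True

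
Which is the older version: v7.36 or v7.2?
v7.2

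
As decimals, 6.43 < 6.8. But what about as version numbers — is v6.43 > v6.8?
True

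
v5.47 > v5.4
True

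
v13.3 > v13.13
False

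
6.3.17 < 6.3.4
False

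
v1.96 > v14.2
False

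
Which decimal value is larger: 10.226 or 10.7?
10.7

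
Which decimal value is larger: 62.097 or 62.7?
62.7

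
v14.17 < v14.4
False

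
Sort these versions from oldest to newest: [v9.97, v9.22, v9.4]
[v9.4, v9.22, v9.97]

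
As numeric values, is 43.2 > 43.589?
False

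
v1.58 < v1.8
False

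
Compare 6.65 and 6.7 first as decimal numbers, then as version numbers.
As decimals: 6.65 < 6.7. As versions: v6.65 > v6.7 (minor version 65 > 7).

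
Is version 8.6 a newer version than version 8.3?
Yes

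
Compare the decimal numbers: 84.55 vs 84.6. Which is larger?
84.6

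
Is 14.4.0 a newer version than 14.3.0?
Yes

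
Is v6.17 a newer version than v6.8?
Yes. Version numbers are compared segment by segment as integers, not as decimals: minor version 17 > 8, so v6.17 > v6.8 (even though the decimal 6.17 < 6.8).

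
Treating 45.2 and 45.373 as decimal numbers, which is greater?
45.373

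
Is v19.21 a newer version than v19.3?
Yes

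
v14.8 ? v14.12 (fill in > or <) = <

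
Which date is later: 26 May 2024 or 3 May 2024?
26 May 2024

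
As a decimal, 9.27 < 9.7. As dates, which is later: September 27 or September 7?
September 27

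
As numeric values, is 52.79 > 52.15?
True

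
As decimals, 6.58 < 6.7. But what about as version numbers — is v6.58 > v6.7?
True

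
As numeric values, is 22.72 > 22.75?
False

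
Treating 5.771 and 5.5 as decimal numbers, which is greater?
5.771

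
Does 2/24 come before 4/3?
Yes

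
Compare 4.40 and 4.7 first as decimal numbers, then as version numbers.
As decimals: 4.40 < 4.7. As versions: v4.40 > v4.7 (minor version 40 > 7).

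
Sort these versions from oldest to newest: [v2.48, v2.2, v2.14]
[v2.2, v2.14, v2.48]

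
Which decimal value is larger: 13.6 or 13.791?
13.791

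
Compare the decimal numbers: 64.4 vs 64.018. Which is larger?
64.4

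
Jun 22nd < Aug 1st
True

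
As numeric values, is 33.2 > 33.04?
True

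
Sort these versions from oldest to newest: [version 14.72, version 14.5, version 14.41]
[version 14.5, version 14.41, version 14.72]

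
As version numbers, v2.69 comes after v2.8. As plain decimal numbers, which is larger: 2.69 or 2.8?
2.8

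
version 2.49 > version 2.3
True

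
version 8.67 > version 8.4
True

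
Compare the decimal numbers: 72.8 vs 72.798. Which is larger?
72.8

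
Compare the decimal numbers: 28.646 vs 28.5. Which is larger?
28.646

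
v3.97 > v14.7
False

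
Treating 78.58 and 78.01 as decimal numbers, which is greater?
78.58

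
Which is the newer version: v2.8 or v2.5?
v2.8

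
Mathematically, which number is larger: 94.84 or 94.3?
94.84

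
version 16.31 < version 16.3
False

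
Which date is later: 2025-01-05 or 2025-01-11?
2025-01-11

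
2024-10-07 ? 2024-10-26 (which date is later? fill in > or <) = <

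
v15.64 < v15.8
False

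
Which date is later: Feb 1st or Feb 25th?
Feb 25th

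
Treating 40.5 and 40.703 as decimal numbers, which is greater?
40.703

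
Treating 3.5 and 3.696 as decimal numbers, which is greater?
3.696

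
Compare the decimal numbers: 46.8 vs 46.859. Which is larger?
46.859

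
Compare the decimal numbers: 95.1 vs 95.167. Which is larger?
95.167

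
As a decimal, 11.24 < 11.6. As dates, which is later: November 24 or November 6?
November 24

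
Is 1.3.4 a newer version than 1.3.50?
No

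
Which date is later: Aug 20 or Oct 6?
Oct 6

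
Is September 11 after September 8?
Yes. Day 11 comes after day 8 in September — this is a date comparison, not a decimal one (the decimal 9.11 would be smaller than 9.8).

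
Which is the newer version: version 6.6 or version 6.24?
version 6.24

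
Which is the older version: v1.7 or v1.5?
v1.5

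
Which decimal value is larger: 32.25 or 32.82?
32.82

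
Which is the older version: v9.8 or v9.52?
v9.8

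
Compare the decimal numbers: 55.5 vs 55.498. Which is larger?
55.5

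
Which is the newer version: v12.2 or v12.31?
v12.31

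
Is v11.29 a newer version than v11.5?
Yes. Version numbers are compared segment by segment as integers, not as decimals: minor version 29 > 5, so v11.29 > v11.5 (even though the decimal 11.29 < 11.5).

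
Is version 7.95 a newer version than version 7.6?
Yes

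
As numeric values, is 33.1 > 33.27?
False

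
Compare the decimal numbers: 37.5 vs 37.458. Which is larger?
37.5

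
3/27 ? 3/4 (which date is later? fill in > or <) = >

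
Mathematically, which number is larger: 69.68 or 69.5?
69.68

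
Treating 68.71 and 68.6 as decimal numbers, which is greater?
68.71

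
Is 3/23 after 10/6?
No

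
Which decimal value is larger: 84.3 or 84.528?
84.528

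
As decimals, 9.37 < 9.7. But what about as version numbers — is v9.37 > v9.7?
True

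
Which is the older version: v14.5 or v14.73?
v14.5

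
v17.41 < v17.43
True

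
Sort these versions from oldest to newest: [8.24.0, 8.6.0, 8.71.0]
[8.6.0, 8.24.0, 8.71.0]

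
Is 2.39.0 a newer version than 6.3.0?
No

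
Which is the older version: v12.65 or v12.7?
v12.7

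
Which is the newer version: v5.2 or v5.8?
v5.8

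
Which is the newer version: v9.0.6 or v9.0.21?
v9.0.21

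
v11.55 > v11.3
True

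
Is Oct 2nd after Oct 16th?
No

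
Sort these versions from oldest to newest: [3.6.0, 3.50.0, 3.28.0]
[3.6.0, 3.28.0, 3.50.0]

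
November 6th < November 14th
True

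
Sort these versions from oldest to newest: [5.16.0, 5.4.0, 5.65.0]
[5.4.0, 5.16.0, 5.65.0]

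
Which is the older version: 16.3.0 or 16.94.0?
16.3.0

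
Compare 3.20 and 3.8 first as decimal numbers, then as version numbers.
As decimals: 3.20 < 3.8. As versions: v3.20 > v3.8 (minor version 20 > 8).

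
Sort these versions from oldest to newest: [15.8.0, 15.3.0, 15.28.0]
[15.3.0, 15.8.0, 15.28.0]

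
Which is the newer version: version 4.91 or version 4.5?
version 4.91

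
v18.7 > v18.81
False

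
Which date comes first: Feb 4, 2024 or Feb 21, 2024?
Feb 4, 2024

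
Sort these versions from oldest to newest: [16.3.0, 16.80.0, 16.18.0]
[16.3.0, 16.18.0, 16.80.0]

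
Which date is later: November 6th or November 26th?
November 26th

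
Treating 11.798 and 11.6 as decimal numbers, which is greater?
11.798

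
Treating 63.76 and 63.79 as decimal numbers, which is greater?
63.79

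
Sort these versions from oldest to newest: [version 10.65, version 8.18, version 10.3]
[version 8.18, version 10.3, version 10.65]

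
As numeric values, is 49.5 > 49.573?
False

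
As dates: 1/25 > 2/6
False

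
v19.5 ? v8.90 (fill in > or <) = >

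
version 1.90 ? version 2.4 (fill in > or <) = <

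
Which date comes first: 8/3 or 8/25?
8/3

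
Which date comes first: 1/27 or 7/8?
1/27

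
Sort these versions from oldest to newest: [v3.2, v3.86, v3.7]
[v3.2, v3.7, v3.86]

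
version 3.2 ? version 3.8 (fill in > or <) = <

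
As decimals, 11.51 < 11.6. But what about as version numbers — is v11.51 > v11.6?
True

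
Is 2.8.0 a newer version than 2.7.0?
Yes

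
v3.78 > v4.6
False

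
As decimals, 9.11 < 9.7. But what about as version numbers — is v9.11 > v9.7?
True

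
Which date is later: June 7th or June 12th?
June 12th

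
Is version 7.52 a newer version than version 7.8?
Yes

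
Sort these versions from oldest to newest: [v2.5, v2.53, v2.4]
[v2.4, v2.5, v2.53]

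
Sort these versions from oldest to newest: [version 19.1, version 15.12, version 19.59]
[version 15.12, version 19.1, version 19.59]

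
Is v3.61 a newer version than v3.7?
Yes. Version numbers are compared segment by segment as integers, not as decimals: minor version 61 > 7, so v3.61 > v3.7 (even though the decimal 3.61 < 3.7).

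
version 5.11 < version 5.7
False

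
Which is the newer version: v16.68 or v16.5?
v16.68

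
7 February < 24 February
True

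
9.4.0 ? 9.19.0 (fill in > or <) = <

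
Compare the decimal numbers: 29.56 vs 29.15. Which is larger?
29.56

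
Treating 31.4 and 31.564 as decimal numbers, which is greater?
31.564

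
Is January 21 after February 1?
No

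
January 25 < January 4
False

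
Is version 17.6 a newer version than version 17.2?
Yes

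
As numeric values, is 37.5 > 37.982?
False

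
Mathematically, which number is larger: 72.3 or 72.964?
72.964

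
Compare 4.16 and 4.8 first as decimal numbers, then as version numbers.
As decimals: 4.16 < 4.8. As versions: v4.16 > v4.8 (minor version 16 > 8).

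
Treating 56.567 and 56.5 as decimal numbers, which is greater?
56.567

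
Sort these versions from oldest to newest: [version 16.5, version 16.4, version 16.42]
[version 16.4, version 16.5, version 16.42]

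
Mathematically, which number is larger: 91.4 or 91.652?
91.652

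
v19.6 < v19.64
True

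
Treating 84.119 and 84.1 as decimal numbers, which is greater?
84.119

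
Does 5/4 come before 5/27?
Yes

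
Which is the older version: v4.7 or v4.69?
v4.7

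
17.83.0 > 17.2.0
True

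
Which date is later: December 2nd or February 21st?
December 2nd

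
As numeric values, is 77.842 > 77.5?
True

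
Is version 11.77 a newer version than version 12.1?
No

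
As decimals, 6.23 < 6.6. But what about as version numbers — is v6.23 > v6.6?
True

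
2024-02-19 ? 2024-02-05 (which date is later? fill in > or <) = >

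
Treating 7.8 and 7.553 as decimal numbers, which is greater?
7.8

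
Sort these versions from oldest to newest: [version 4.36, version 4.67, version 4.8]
[version 4.8, version 4.36, version 4.67]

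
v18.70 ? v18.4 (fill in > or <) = >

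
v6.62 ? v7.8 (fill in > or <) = <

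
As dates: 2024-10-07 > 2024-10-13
False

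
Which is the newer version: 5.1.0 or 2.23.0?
5.1.0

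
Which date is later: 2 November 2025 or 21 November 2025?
21 November 2025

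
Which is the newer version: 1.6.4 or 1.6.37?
1.6.37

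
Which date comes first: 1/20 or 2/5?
1/20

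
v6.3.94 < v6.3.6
False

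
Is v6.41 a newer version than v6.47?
No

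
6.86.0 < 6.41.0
False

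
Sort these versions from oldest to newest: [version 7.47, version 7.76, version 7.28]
[version 7.28, version 7.47, version 7.76]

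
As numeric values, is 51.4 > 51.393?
True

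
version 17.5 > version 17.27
False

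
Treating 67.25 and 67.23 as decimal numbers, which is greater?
67.25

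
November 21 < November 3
False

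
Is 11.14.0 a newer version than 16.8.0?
No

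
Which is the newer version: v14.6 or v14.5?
v14.6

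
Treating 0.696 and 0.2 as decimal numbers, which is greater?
0.696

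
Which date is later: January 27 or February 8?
February 8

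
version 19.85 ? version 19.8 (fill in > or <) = >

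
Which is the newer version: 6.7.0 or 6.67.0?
6.67.0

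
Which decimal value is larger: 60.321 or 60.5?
60.5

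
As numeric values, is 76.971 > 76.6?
True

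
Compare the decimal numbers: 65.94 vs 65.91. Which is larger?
65.94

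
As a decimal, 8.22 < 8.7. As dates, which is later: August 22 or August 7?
August 22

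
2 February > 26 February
False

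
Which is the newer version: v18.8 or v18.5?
v18.8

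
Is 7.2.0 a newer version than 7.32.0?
No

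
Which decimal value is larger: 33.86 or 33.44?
33.86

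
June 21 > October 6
False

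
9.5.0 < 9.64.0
True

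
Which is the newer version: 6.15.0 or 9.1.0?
9.1.0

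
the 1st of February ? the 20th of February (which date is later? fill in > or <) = <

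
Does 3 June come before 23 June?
Yes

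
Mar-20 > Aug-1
False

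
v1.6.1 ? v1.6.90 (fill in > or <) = <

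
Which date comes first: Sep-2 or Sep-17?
Sep-2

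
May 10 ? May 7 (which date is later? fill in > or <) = >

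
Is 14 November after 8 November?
Yes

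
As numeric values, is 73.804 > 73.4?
True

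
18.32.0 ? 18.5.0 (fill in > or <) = >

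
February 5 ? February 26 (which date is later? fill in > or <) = <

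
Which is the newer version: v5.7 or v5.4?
v5.7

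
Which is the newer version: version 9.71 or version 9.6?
version 9.71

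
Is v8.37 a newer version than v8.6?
Yes. Version numbers are compared segment by segment as integers, not as decimals: minor version 37 > 6, so v8.37 > v8.6 (even though the decimal 8.37 < 8.6).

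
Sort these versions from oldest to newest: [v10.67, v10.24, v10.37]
[v10.24, v10.37, v10.67]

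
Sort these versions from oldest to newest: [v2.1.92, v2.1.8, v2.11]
[v2.1.8, v2.1.92, v2.11]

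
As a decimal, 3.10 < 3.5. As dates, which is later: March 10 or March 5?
March 10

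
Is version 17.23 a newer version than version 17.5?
Yes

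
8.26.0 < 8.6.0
False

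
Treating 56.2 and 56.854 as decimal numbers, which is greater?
56.854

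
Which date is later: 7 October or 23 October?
23 October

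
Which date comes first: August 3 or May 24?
May 24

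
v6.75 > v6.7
True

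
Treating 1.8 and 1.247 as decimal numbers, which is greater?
1.8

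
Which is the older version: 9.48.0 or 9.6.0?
9.6.0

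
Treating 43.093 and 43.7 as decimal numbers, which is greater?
43.7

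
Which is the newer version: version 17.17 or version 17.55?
version 17.55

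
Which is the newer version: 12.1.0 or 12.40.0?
12.40.0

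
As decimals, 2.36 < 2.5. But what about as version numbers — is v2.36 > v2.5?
True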